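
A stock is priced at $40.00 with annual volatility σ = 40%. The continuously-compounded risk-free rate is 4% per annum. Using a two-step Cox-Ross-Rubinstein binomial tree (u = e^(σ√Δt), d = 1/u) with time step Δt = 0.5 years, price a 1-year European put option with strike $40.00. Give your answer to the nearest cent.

CRR parameters: u = e^(σ√Δt) = e^(0.4·√0.5) = 1.3269, d = 1/u = 0.7536
Per-period rate: rΔt = 0.04·0.5 = 0.02, so R = e^0.02 = 1.0202
Risk-neutral probability p = (e^0.02 − 0.7536)/(1.3269 − 0.7536) = 0.2666/0.5733 = 0.4650
Terminal stock prices: S_uu = 70.43, S_ud = 40, S_dd = 22.72
Terminal payoffs (K − S): max(-30.43, 0) = 0, max(0, 0) = 0, max(17.28, 0) = 17.28
Node u (S = 53.08): V_u = e^(−0.02)·[0.4650·0.0000 + 0.5350·0.0000] = 0.0000
Node d (S = 30.15): V_d = e^(−0.02)·[0.4650·0.0000 + 0.5350·17.2812] = 9.0624
Node 0 (S = 40): V_0 = e^(−0.02)·[0.4650·0.0000 + 0.5350·9.0624] = 4.7524

$4.75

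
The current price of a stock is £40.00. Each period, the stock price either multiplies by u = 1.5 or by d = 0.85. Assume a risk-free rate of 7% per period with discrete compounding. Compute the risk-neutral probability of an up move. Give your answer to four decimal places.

Risk-neutral probability p = (1 + 0.07 − 0.85)/(1.5 − 0.85) = 0.2200/0.6500 = 0.3385

p = 0.3385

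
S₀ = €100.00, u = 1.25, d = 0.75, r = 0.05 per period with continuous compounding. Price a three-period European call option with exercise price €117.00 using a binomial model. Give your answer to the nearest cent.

€14.82

Risk-neutral probability p = (e^0.05 − 0.75)/(1.25 − 0.75) = 0.3013/0.5000 = 0.6025
Terminal stock prices: S_uuu = 195.3, S_uud = 117.2, S_udd = 70.31, S_ddd = 42.19
Terminal payoffs (S − K): max(78.31, 0) = 78.31, max(0.1875, 0) = 0.1875, max(-46.69, 0) = 0, max(-74.81, 0) = 0
Node uu (S = 156.2): V_uu = e^(−0.05)·[0.6025·78.3125 + 0.3975·0.1875] = 44.9562
Node ud (S = 93.75): V_ud = e^(−0.05)·[0.6025·0.1875 + 0.3975·0.0000] = 0.1075
Node dd (S = 56.25): V_dd = e^(−0.05)·[0.6025·0.0000 + 0.3975·0.0000] = 0.0000
Node u (S = 125): V_u = e^(−0.05)·[0.6025·44.9562 + 0.3975·0.1075] = 25.8075
Node d (S = 75): V_d = e^(−0.05)·[0.6025·0.1075 + 0.3975·0.0000] = 0.0616
Node 0 (S = 100): V_0 = e^(−0.05)·[0.6025·25.8075 + 0.3975·0.0616] = 14.8150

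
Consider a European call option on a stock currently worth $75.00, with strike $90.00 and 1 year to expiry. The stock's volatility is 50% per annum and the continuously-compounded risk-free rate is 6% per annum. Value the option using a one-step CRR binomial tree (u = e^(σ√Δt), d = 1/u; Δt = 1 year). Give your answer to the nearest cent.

$13.85

CRR parameters: u = e^(σ√Δt) = e^(0.5·√1) = 1.6487, d = 1/u = 0.6065
Per-period rate: rΔt = 0.06·1 = 0.06, so R = e^0.06 = 1.0618
Risk-neutral probability p = (e^0.06 − 0.6065)/(1.6487 − 0.6065) = 0.4553/1.0422 = 0.4369
Terminal stock prices: S_u = 123.7, S_d = 45.49
Terminal payoffs (S − K): max(33.65, 0) = 33.65, max(-44.51, 0) = 0
Node 0 (S = 75): V_0 = e^(−0.06)·[0.4369·33.6541 + 0.5631·0.0000] = 13.8464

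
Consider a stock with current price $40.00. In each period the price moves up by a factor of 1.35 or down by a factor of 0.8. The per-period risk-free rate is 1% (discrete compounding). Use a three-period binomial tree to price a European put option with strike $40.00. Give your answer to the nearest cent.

$6.79

Risk-neutral probability p = (1 + 0.01 − 0.8)/(1.35 − 0.8) = 0.2100/0.5500 = 0.3818
Terminal stock prices: S_uuu = 98.42, S_uud = 58.32, S_udd = 34.56, S_ddd = 20.48
Terminal payoffs (K − S): max(-58.42, 0) = 0, max(-18.32, 0) = 0, max(5.44, 0) = 5.44, max(19.52, 0) = 19.52
Node uu (S = 72.9): V_uu = 1/1.01·[0.3818·0.0000 + 0.6182·0.0000] = 0.0000
Node ud (S = 43.2): V_ud = 1/1.01·[0.3818·0.0000 + 0.6182·5.4400] = 3.3296
Node dd (S = 25.6): V_dd = 1/1.01·[0.3818·5.4400 + 0.6182·19.5200] = 14.0040
Node u (S = 54): V_u = 1/1.01·[0.3818·0.0000 + 0.6182·3.3296] = 2.0379
Node d (S = 32): V_d = 1/1.01·[0.3818·3.3296 + 0.6182·14.0040] = 9.8300
Node 0 (S = 40): V_0 = 1/1.01·[0.3818·2.0379 + 0.6182·9.8300] = 6.7870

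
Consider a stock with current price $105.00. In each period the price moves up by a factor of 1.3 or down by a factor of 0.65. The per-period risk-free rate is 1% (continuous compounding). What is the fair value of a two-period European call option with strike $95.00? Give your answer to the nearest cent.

$24.80

Risk-neutral probability p = (e^0.01 − 0.65)/(1.3 − 0.65) = 0.3601/0.6500 = 0.5539
Terminal stock prices: S_uu = 177.5, S_ud = 88.73, S_dd = 44.36
Terminal payoffs (S − K): max(82.45, 0) = 82.45, max(-6.275, 0) = 0, max(-50.64, 0) = 0
Node u (S = 136.5): V_u = e^(−0.01)·[0.5539·82.4500 + 0.4461·0.0000] = 45.2165
Node d (S = 68.25): V_d = e^(−0.01)·[0.5539·0.0000 + 0.4461·0.0000] = 0.0000
Node 0 (S = 105): V_0 = e^(−0.01)·[0.5539·45.2165 + 0.4461·0.0000] = 24.7973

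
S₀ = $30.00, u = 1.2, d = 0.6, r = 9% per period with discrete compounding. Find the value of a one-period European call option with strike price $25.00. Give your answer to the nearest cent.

$8.24

Risk-neutral probability p = (1 + 0.09 − 0.6)/(1.2 − 0.6) = 0.4900/0.6000 = 0.8167
Terminal stock prices: S_u = 36, S_d = 18
Terminal payoffs (S − K): max(11, 0) = 11, max(-7, 0) = 0
Node 0 (S = 30): V_0 = 1/1.09·[0.8167·11.0000 + 0.1833·0.0000] = 8.2416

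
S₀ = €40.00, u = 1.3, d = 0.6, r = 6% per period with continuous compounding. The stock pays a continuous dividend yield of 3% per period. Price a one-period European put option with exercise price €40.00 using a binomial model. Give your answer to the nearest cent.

€5.80

Per-period risk-free factor R = e^0.06 = 1.0618; dividend-adjusted growth = e^(0.06−0.03) = 1.0305.
Risk-neutral probability p = (1.0305 − 0.6)/(1.3 − 0.6) = 0.4305/0.7000 = 0.6149
Terminal stock prices: S_u = 52, S_d = 24
Terminal payoffs (K − S): max(-12, 0) = 0, max(16, 0) = 16
Node 0 (S = 40): V_0 = e^(−0.06)·[0.6149·0.0000 + 0.3851·16.0000] = 5.8022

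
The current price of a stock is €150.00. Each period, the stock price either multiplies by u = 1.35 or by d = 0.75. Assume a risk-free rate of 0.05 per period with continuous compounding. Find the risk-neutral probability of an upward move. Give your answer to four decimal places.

Risk-neutral probability p = (e^0.05 − 0.75)/(1.35 − 0.75) = 0.3013/0.6000 = 0.5021

p = 0.5021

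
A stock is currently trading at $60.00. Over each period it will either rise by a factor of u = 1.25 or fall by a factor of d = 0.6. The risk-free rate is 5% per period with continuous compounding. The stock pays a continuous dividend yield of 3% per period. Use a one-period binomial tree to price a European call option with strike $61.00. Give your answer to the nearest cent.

$8.61

Per-period risk-free factor R = e^0.05 = 1.0513; dividend-adjusted growth = e^(0.05−0.03) = 1.0202.
Risk-neutral probability p = (1.0202 − 0.6)/(1.25 − 0.6) = 0.4202/0.6500 = 0.6465
Terminal stock prices: S_u = 75, S_d = 36
Terminal payoffs (S − K): max(14, 0) = 14, max(-25, 0) = 0
Node 0 (S = 60): V_0 = e^(−0.05)·[0.6465·14.0000 + 0.3535·0.0000] = 8.6091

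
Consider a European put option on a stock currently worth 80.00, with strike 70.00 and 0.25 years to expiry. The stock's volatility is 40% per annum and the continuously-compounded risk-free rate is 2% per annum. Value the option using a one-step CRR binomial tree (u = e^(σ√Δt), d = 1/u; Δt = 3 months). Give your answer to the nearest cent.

2.41

CRR parameters: u = e^(σ√Δt) = e^(0.4·√0.25) = 1.2214, d = 1/u = 0.8187
Per-period rate: rΔt = 0.02·0.25 = 0.005, so R = e^0.005 = 1.0050
Risk-neutral probability p = (e^0.005 − 0.8187)/(1.2214 − 0.8187) = 0.1863/0.4027 = 0.4626
Terminal stock prices: S_u = 97.71, S_d = 65.5
Terminal payoffs (K − S): max(-27.71, 0) = 0, max(4.502, 0) = 4.502
Node 0 (S = 80): V_0 = e^(−0.005)·[0.4626·0.0000 + 0.5374·4.5015] = 2.4070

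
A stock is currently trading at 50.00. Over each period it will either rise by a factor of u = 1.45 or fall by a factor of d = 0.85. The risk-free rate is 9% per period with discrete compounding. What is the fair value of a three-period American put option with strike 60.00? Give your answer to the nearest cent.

Risk-neutral probability p = (1 + 0.09 − 0.85)/(1.45 − 0.85) = 0.2400/0.6000 = 0.4000
Terminal stock prices: S_uuu = 152.4, S_uud = 89.36, S_udd = 52.38, S_ddd = 30.71
Terminal payoffs (K − S): max(-92.43, 0) = 0, max(-29.36, 0) = 0, max(7.619, 0) = 7.619, max(29.29, 0) = 29.29
Node uu (S = 105.1): continuation = 1/1.09·[0.4000·0.0000 + 0.6000·0.0000] = 0.0000; exercise value = 0.0000 ≤ continuation, so V_uu = 0.0000
Node ud (S = 61.62): continuation = 1/1.09·[0.4000·0.0000 + 0.6000·7.6188] = 4.1938; exercise value = 0.0000 ≤ continuation, so V_ud = 4.1938
Node dd (S = 36.12): continuation = 1/1.09·[0.4000·7.6188 + 0.6000·29.2938] = 18.9209; exercise value = 23.8750 > continuation, so V_dd = 23.8750 (exercise)
Node u (S = 72.5): continuation = 1/1.09·[0.4000·0.0000 + 0.6000·4.1938] = 2.3085; exercise value = 0.0000 ≤ continuation, so V_u = 2.3085
Node d (S = 42.5): continuation = 1/1.09·[0.4000·4.1938 + 0.6000·23.8750] = 14.6812; exercise value = 17.5000 > continuation, so V_d = 17.5000 (exercise)
Node 0 (S = 50): continuation = 1/1.09·[0.4000·2.3085 + 0.6000·17.5000] = 10.4802; exercise value = 10.0000 ≤ continuation, so V_0 = 10.4802

10.48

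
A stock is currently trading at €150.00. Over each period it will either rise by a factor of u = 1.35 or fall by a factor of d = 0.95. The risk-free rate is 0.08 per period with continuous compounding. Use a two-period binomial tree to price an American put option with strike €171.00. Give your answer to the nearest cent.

€21.00

Risk-neutral probability p = (e^0.08 − 0.95)/(1.35 − 0.95) = 0.1333/0.4000 = 0.3332
Terminal stock prices: S_uu = 273.4, S_ud = 192.4, S_dd = 135.4
Terminal payoffs (K − S): max(-102.4, 0) = 0, max(-21.38, 0) = 0, max(35.62, 0) = 35.62
Node u (S = 202.5): continuation = e^(−0.08)·[0.3332·0.0000 + 0.6668·0.0000] = 0.0000; exercise value = 0.0000 ≤ continuation, so V_u = 0.0000
Node d (S = 142.5): continuation = e^(−0.08)·[0.3332·0.0000 + 0.6668·35.6250] = 21.9278; exercise value = 28.5000 > continuation, so V_d = 28.5000 (exercise)
Node 0 (S = 150): continuation = e^(−0.08)·[0.3332·0.0000 + 0.6668·28.5000] = 17.5423; exercise value = 21.0000 > continuation, so V_0 = 21.0000 (exercise)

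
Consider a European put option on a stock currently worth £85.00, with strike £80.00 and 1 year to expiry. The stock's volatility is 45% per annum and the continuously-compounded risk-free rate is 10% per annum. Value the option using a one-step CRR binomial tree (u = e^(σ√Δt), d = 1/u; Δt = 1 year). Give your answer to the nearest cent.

CRR parameters: u = e^(σ√Δt) = e^(0.45·√1) = 1.5683, d = 1/u = 0.6376
Per-period rate: rΔt = 0.1·1 = 0.1, so R = e^0.1 = 1.1052
Risk-neutral probability p = (e^0.1 − 0.6376)/(1.5683 − 0.6376) = 0.4675/0.9307 = 0.5024
Terminal stock prices: S_u = 133.3, S_d = 54.2
Terminal payoffs (K − S): max(-53.31, 0) = 0, max(25.8, 0) = 25.8
Node 0 (S = 85): V_0 = e^(−0.1)·[0.5024·0.0000 + 0.4976·25.8016] = 11.6179

£11.62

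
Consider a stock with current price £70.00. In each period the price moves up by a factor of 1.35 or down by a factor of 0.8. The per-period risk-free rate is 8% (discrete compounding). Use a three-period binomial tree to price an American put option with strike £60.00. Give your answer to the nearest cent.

£3.14

Risk-neutral probability p = (1 + 0.08 − 0.8)/(1.35 − 0.8) = 0.2800/0.5500 = 0.5091
Terminal stock prices: S_uuu = 172.2, S_uud = 102.1, S_udd = 60.48, S_ddd = 35.84
Terminal payoffs (K − S): max(-112.2, 0) = 0, max(-42.06, 0) = 0, max(-0.48, 0) = 0, max(24.16, 0) = 24.16
Node uu (S = 127.6): continuation = 1/1.08·[0.5091·0.0000 + 0.4909·0.0000] = 0.0000; exercise value = 0.0000 ≤ continuation, so V_uu = 0.0000
Node ud (S = 75.6): continuation = 1/1.08·[0.5091·0.0000 + 0.4909·0.0000] = 0.0000; exercise value = 0.0000 ≤ continuation, so V_ud = 0.0000
Node dd (S = 44.8): continuation = 1/1.08·[0.5091·0.0000 + 0.4909·24.1600] = 10.9818; exercise value = 15.2000 > continuation, so V_dd = 15.2000 (exercise)
Node u (S = 94.5): continuation = 1/1.08·[0.5091·0.0000 + 0.4909·0.0000] = 0.0000; exercise value = 0.0000 ≤ continuation, so V_u = 0.0000
Node d (S = 56): continuation = 1/1.08·[0.5091·0.0000 + 0.4909·15.2000] = 6.9091; exercise value = 4.0000 ≤ continuation, so V_d = 6.9091
Node 0 (S = 70): continuation = 1/1.08·[0.5091·0.0000 + 0.4909·6.9091] = 3.1405; exercise value = 0.0000 ≤ continuation, so V_0 = 3.1405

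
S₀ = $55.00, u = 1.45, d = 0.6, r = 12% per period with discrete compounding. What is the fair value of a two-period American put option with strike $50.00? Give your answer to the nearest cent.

$6.30

Risk-neutral probability p = (1 + 0.12 − 0.6)/(1.45 − 0.6) = 0.5200/0.8500 = 0.6118
Terminal stock prices: S_uu = 115.6, S_ud = 47.85, S_dd = 19.8
Terminal payoffs (K − S): max(-65.64, 0) = 0, max(2.15, 0) = 2.15, max(30.2, 0) = 30.2
Node u (S = 79.75): continuation = 1/1.12·[0.6118·0.0000 + 0.3882·2.1500] = 0.7453; exercise value = 0.0000 ≤ continuation, so V_u = 0.7453
Node d (S = 33): continuation = 1/1.12·[0.6118·2.1500 + 0.3882·30.2000] = 11.6429; exercise value = 17.0000 > continuation, so V_d = 17.0000 (exercise)
Node 0 (S = 55): continuation = 1/1.12·[0.6118·0.7453 + 0.3882·17.0000] = 6.2999; exercise value = 0.0000 ≤ continuation, so V_0 = 6.2999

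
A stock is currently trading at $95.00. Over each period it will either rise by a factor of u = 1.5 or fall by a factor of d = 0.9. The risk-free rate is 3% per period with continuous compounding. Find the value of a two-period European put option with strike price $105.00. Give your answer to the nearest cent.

$16.18

Risk-neutral probability p = (e^0.03 − 0.9)/(1.5 − 0.9) = 0.1305/0.6000 = 0.2174
Terminal stock prices: S_uu = 213.8, S_ud = 128.2, S_dd = 76.95
Terminal payoffs (K − S): max(-108.8, 0) = 0, max(-23.25, 0) = 0, max(28.05, 0) = 28.05
Node u (S = 142.5): V_u = e^(−0.03)·[0.2174·0.0000 + 0.7826·0.0000] = 0.0000
Node d (S = 85.5): V_d = e^(−0.03)·[0.2174·0.0000 + 0.7826·28.0500] = 21.3025
Node 0 (S = 95): V_0 = e^(−0.03)·[0.2174·0.0000 + 0.7826·21.3025] = 16.1781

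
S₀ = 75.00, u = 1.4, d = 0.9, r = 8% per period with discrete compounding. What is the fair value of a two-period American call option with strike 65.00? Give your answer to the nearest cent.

20.77

Risk-neutral probability p = (1 + 0.08 − 0.9)/(1.4 − 0.9) = 0.1800/0.5000 = 0.3600
Terminal stock prices: S_uu = 147, S_ud = 94.5, S_dd = 60.75
Terminal payoffs (S − K): max(82, 0) = 82, max(29.5, 0) = 29.5, max(-4.25, 0) = 0
Node u (S = 105): continuation = 1/1.08·[0.3600·82.0000 + 0.6400·29.5000] = 44.8148; exercise value = 40.0000 ≤ continuation, so V_u = 44.8148
Node d (S = 67.5): continuation = 1/1.08·[0.3600·29.5000 + 0.6400·0.0000] = 9.8333; exercise value = 2.5000 ≤ continuation, so V_d = 9.8333
Node 0 (S = 75): continuation = 1/1.08·[0.3600·44.8148 + 0.6400·9.8333] = 20.7654; exercise value = 10.0000 ≤ continuation, so V_0 = 20.7654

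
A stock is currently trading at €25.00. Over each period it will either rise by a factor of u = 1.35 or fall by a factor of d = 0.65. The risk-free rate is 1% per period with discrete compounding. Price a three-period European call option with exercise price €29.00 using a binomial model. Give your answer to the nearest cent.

€4.52

Risk-neutral probability p = (1 + 0.01 − 0.65)/(1.35 − 0.65) = 0.3600/0.7000 = 0.5143
Terminal stock prices: S_uuu = 61.51, S_uud = 29.62, S_udd = 14.26, S_ddd = 6.866
Terminal payoffs (S − K): max(32.51, 0) = 32.51, max(0.6156, 0) = 0.6156, max(-14.74, 0) = 0, max(-22.13, 0) = 0
Node uu (S = 45.56): V_uu = 1/1.01·[0.5143·32.5094 + 0.4857·0.6156] = 16.8496
Node ud (S = 21.94): V_ud = 1/1.01·[0.5143·0.6156 + 0.4857·0.0000] = 0.3135
Node dd (S = 10.56): V_dd = 1/1.01·[0.5143·0.0000 + 0.4857·0.0000] = 0.0000
Node u (S = 33.75): V_u = 1/1.01·[0.5143·16.8496 + 0.4857·0.3135] = 8.7305
Node d (S = 16.25): V_d = 1/1.01·[0.5143·0.3135 + 0.4857·0.0000] = 0.1596
Node 0 (S = 25): V_0 = 1/1.01·[0.5143·8.7305 + 0.4857·0.1596] = 4.5223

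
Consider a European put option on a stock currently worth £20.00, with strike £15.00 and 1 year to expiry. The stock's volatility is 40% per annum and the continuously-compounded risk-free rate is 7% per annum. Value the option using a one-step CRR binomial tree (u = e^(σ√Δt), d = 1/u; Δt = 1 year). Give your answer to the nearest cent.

£0.76

CRR parameters: u = e^(σ√Δt) = e^(0.4·√1) = 1.4918, d = 1/u = 0.6703
Per-period rate: rΔt = 0.07·1 = 0.07, so R = e^0.07 = 1.0725
Risk-neutral probability p = (e^0.07 − 0.6703)/(1.4918 − 0.6703) = 0.4022/0.8215 = 0.4896
Terminal stock prices: S_u = 29.84, S_d = 13.41
Terminal payoffs (K − S): max(-14.84, 0) = 0, max(1.594, 0) = 1.594
Node 0 (S = 20): V_0 = e^(−0.07)·[0.4896·0.0000 + 0.5104·1.5936] = 0.7584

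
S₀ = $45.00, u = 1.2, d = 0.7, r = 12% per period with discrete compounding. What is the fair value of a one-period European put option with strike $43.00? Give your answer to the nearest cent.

$1.64

Risk-neutral probability p = (1 + 0.12 − 0.7)/(1.2 − 0.7) = 0.4200/0.5000 = 0.8400
Terminal stock prices: S_u = 54, S_d = 31.5
Terminal payoffs (K − S): max(-11, 0) = 0, max(11.5, 0) = 11.5
Node 0 (S = 45): V_0 = 1/1.12·[0.8400·0.0000 + 0.1600·11.5000] = 1.6429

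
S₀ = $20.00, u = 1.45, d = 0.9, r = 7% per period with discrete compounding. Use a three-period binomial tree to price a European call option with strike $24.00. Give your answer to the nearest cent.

Risk-neutral probability p = (1 + 0.07 − 0.9)/(1.45 − 0.9) = 0.1700/0.5500 = 0.3091
Terminal stock prices: S_uuu = 60.97, S_uud = 37.84, S_udd = 23.49, S_ddd = 14.58
Terminal payoffs (S − K): max(36.97, 0) = 36.97, max(13.84, 0) = 13.84, max(-0.51, 0) = 0, max(-9.42, 0) = 0
Node uu (S = 42.05): V_uu = 1/1.07·[0.3091·36.9725 + 0.6909·13.8450] = 19.6201
Node ud (S = 26.1): V_ud = 1/1.07·[0.3091·13.8450 + 0.6909·0.0000] = 3.9994
Node dd (S = 16.2): V_dd = 1/1.07·[0.3091·0.0000 + 0.6909·0.0000] = 0.0000
Node u (S = 29): V_u = 1/1.07·[0.3091·19.6201 + 0.6909·3.9994] = 8.2501
Node d (S = 18): V_d = 1/1.07·[0.3091·3.9994 + 0.6909·0.0000] = 1.1553
Node 0 (S = 20): V_0 = 1/1.07·[0.3091·8.2501 + 0.6909·1.1553] = 3.1292

$3.13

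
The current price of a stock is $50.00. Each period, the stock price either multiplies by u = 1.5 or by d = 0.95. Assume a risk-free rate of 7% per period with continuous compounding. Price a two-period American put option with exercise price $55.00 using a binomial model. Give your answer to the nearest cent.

$5.44

Risk-neutral probability p = (e^0.07 − 0.95)/(1.5 − 0.95) = 0.1225/0.5500 = 0.2227
Terminal stock prices: S_uu = 112.5, S_ud = 71.25, S_dd = 45.12
Terminal payoffs (K − S): max(-57.5, 0) = 0, max(-16.25, 0) = 0, max(9.875, 0) = 9.875
Node u (S = 75): continuation = e^(−0.07)·[0.2227·0.0000 + 0.7773·0.0000] = 0.0000; exercise value = 0.0000 ≤ continuation, so V_u = 0.0000
Node d (S = 47.5): continuation = e^(−0.07)·[0.2227·0.0000 + 0.7773·9.8750] = 7.1565; exercise value = 7.5000 > continuation, so V_d = 7.5000 (exercise)
Node 0 (S = 50): continuation = e^(−0.07)·[0.2227·0.0000 + 0.7773·7.5000] = 5.4353; exercise value = 5.0000 ≤ continuation, so V_0 = 5.4353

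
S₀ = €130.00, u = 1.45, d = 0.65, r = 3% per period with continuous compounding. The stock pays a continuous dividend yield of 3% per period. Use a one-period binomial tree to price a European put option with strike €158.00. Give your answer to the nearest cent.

€40.12

Per-period risk-free factor R = e^0.03 = 1.0305; dividend-adjusted growth = e^(0.03−0.03) = 1.0000.
Risk-neutral probability p = (1.0000 − 0.65)/(1.45 − 0.65) = 0.3500/0.8000 = 0.4375
Terminal stock prices: S_u = 188.5, S_d = 84.5
Terminal payoffs (K − S): max(-30.5, 0) = 0, max(73.5, 0) = 73.5
Node 0 (S = 130): V_0 = e^(−0.03)·[0.4375·0.0000 + 0.5625·73.5000] = 40.1219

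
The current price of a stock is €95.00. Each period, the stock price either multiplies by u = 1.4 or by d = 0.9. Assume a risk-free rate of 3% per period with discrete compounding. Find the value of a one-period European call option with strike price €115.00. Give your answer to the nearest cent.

Risk-neutral probability p = (1 + 0.03 − 0.9)/(1.4 − 0.9) = 0.1300/0.5000 = 0.2600
Terminal stock prices: S_u = 133, S_d = 85.5
Terminal payoffs (S − K): max(18, 0) = 18, max(-29.5, 0) = 0
Node 0 (S = 95): V_0 = 1/1.03·[0.2600·18.0000 + 0.7400·0.0000] = 4.5437

€4.54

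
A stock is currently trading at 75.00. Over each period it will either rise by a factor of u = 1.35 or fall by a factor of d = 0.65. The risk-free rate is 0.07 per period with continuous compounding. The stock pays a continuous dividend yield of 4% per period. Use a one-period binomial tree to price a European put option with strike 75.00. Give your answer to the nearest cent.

Per-period risk-free factor R = e^0.07 = 1.0725; dividend-adjusted growth = e^(0.07−0.04) = 1.0305.
Risk-neutral probability p = (1.0305 − 0.65)/(1.35 − 0.65) = 0.3805/0.7000 = 0.5435
Terminal stock prices: S_u = 101.2, S_d = 48.75
Terminal payoffs (K − S): max(-26.25, 0) = 0, max(26.25, 0) = 26.25
Node 0 (S = 75): V_0 = e^(−0.07)·[0.5435·0.0000 + 0.4565·26.2500] = 11.1728

11.17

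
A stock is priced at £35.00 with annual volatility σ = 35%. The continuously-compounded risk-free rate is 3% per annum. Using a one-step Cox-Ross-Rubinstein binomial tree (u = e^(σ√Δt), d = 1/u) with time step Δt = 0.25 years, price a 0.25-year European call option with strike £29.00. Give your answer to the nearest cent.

CRR parameters: u = e^(σ√Δt) = e^(0.35·√0.25) = 1.1912, d = 1/u = 0.8395
Per-period rate: rΔt = 0.03·0.25 = 0.0075, so R = e^0.0075 = 1.0075
Risk-neutral probability p = (e^0.0075 − 0.8395)/(1.1912 − 0.8395) = 0.1681/0.3518 = 0.4778
Terminal stock prices: S_u = 41.69, S_d = 29.38
Terminal payoffs (S − K): max(12.69, 0) = 12.69, max(0.381, 0) = 0.381
Node 0 (S = 35): V_0 = e^(−0.0075)·[0.4778·12.6936 + 0.5222·0.3810] = 6.2167

£6.22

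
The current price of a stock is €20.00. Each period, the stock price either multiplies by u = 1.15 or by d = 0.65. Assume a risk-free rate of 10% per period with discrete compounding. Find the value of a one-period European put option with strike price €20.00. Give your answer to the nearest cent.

Risk-neutral probability p = (1 + 0.1 − 0.65)/(1.15 − 0.65) = 0.4500/0.5000 = 0.9000
Terminal stock prices: S_u = 23, S_d = 13
Terminal payoffs (K − S): max(-3, 0) = 0, max(7, 0) = 7
Node 0 (S = 20): V_0 = 1/1.1·[0.9000·0.0000 + 0.1000·7.0000] = 0.6364

€0.64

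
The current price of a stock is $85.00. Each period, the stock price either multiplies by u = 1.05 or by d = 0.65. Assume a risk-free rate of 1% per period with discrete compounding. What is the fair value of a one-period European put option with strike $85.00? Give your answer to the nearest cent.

$2.95

Risk-neutral probability p = (1 + 0.01 − 0.65)/(1.05 − 0.65) = 0.3600/0.4000 = 0.9000
Terminal stock prices: S_u = 89.25, S_d = 55.25
Terminal payoffs (K − S): max(-4.25, 0) = 0, max(29.75, 0) = 29.75
Node 0 (S = 85): V_0 = 1/1.01·[0.9000·0.0000 + 0.1000·29.7500] = 2.9455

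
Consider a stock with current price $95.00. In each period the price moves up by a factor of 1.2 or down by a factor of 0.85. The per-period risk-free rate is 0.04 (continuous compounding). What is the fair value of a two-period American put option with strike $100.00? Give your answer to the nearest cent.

$9.12

Risk-neutral probability p = (e^0.04 − 0.85)/(1.2 − 0.85) = 0.1908/0.3500 = 0.5452
Terminal stock prices: S_uu = 136.8, S_ud = 96.9, S_dd = 68.64
Terminal payoffs (K − S): max(-36.8, 0) = 0, max(3.1, 0) = 3.1, max(31.36, 0) = 31.36
Node u (S = 114): continuation = e^(−0.04)·[0.5452·0.0000 + 0.4548·3.1000] = 1.3547; exercise value = 0.0000 ≤ continuation, so V_u = 1.3547
Node d (S = 80.75): continuation = e^(−0.04)·[0.5452·3.1000 + 0.4548·31.3625] = 15.3289; exercise value = 19.2500 > continuation, so V_d = 19.2500 (exercise)
Node 0 (S = 95): continuation = e^(−0.04)·[0.5452·1.3547 + 0.4548·19.2500] = 9.1217; exercise value = 5.0000 ≤ continuation, so V_0 = 9.1217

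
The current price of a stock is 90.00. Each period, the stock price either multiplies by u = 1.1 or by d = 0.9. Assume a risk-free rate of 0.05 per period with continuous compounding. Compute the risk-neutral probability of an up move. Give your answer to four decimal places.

Risk-neutral probability p = (e^0.05 − 0.9)/(1.1 − 0.9) = 0.1513/0.2000 = 0.7564

p = 0.7564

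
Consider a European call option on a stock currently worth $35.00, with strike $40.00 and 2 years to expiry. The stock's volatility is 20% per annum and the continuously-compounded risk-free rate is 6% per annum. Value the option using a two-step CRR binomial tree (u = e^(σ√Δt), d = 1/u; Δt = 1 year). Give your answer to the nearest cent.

CRR parameters: u = e^(σ√Δt) = e^(0.2·√1) = 1.2214, d = 1/u = 0.8187
Per-period rate: rΔt = 0.06·1 = 0.06, so R = e^0.06 = 1.0618
Risk-neutral probability p = (e^0.06 − 0.8187)/(1.2214 − 0.8187) = 0.2431/0.4027 = 0.6037
Terminal stock prices: S_uu = 52.21, S_ud = 35, S_dd = 23.46
Terminal payoffs (S − K): max(12.21, 0) = 12.21, max(-5, 0) = 0, max(-16.54, 0) = 0
Node u (S = 42.75): V_u = e^(−0.06)·[0.6037·12.2139 + 0.3963·0.0000] = 6.9445
Node d (S = 28.66): V_d = e^(−0.06)·[0.6037·0.0000 + 0.3963·0.0000] = 0.0000
Node 0 (S = 35): V_0 = e^(−0.06)·[0.6037·6.9445 + 0.3963·0.0000] = 3.9484

$3.95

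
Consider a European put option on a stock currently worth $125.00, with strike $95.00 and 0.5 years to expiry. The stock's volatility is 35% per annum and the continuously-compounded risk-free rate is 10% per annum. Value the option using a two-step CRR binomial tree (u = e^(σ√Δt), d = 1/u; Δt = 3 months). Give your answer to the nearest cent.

CRR parameters: u = e^(σ√Δt) = e^(0.35·√0.25) = 1.1912, d = 1/u = 0.8395
Per-period rate: rΔt = 0.1·0.25 = 0.025, so R = e^0.025 = 1.0253
Risk-neutral probability p = (e^0.025 − 0.8395)/(1.1912 − 0.8395) = 0.1859/0.3518 = 0.5283
Terminal stock prices: S_uu = 177.4, S_ud = 125, S_dd = 88.09
Terminal payoffs (K − S): max(-82.38, 0) = 0, max(-30, 0) = 0, max(6.914, 0) = 6.914
Node u (S = 148.9): V_u = e^(−0.025)·[0.5283·0.0000 + 0.4717·0.0000] = 0.0000
Node d (S = 104.9): V_d = e^(−0.025)·[0.5283·0.0000 + 0.4717·6.9140] = 3.1807
Node 0 (S = 125): V_0 = e^(−0.025)·[0.5283·0.0000 + 0.4717·3.1807] = 1.4632

$1.46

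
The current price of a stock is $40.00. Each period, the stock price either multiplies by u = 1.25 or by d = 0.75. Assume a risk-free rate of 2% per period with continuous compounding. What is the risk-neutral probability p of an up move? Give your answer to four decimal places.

p = 0.5404

Risk-neutral probability p = (e^0.02 − 0.75)/(1.25 − 0.75) = 0.2702/0.5000 = 0.5404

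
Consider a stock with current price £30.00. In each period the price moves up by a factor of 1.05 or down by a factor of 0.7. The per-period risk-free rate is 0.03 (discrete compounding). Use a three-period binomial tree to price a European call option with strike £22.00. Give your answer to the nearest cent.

Risk-neutral probability p = (1 + 0.03 − 0.7)/(1.05 − 0.7) = 0.3300/0.3500 = 0.9429
Terminal stock prices: S_uuu = 34.73, S_uud = 23.15, S_udd = 15.43, S_ddd = 10.29
Terminal payoffs (S − K): max(12.73, 0) = 12.73, max(1.152, 0) = 1.152, max(-6.565, 0) = 0, max(-11.71, 0) = 0
Node uu (S = 33.08): V_uu = 1/1.03·[0.9429·12.7288 + 0.0571·1.1525] = 11.7158
Node ud (S = 22.05): V_ud = 1/1.03·[0.9429·1.1525 + 0.0571·0.0000] = 1.0550
Node dd (S = 14.7): V_dd = 1/1.03·[0.9429·0.0000 + 0.0571·0.0000] = 0.0000
Node u (S = 31.5): V_u = 1/1.03·[0.9429·11.7158 + 0.0571·1.0550] = 10.7831
Node d (S = 21): V_d = 1/1.03·[0.9429·1.0550 + 0.0571·0.0000] = 0.9657
Node 0 (S = 30): V_0 = 1/1.03·[0.9429·10.7831 + 0.0571·0.9657] = 9.9244

£9.92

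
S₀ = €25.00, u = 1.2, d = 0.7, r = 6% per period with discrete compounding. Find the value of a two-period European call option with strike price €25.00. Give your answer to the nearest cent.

€5.08

Risk-neutral probability p = (1 + 0.06 − 0.7)/(1.2 − 0.7) = 0.3600/0.5000 = 0.7200
Terminal stock prices: S_uu = 36, S_ud = 21, S_dd = 12.25
Terminal payoffs (S − K): max(11, 0) = 11, max(-4, 0) = 0, max(-12.75, 0) = 0
Node u (S = 30): V_u = 1/1.06·[0.7200·11.0000 + 0.2800·0.0000] = 7.4717
Node d (S = 17.5): V_d = 1/1.06·[0.7200·0.0000 + 0.2800·0.0000] = 0.0000
Node 0 (S = 25): V_0 = 1/1.06·[0.7200·7.4717 + 0.2800·0.0000] = 5.0751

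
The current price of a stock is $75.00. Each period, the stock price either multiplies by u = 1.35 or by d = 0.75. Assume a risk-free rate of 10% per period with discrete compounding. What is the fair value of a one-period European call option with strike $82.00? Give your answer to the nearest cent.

Risk-neutral probability p = (1 + 0.1 − 0.75)/(1.35 − 0.75) = 0.3500/0.6000 = 0.5833
Terminal stock prices: S_u = 101.2, S_d = 56.25
Terminal payoffs (S − K): max(19.25, 0) = 19.25, max(-25.75, 0) = 0
Node 0 (S = 75): V_0 = 1/1.1·[0.5833·19.2500 + 0.4167·0.0000] = 10.2083

$10.21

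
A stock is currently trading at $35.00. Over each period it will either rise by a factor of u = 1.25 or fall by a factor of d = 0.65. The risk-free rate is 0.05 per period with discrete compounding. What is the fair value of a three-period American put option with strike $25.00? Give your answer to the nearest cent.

$1.86

Risk-neutral probability p = (1 + 0.05 − 0.65)/(1.25 − 0.65) = 0.4000/0.6000 = 0.6667
Terminal stock prices: S_uuu = 68.36, S_uud = 35.55, S_udd = 18.48, S_ddd = 9.612
Terminal payoffs (K − S): max(-43.36, 0) = 0, max(-10.55, 0) = 0, max(6.516, 0) = 6.516, max(15.39, 0) = 15.39
Node uu (S = 54.69): continuation = 1/1.05·[0.6667·0.0000 + 0.3333·0.0000] = 0.0000; exercise value = 0.0000 ≤ continuation, so V_uu = 0.0000
Node ud (S = 28.44): continuation = 1/1.05·[0.6667·0.0000 + 0.3333·6.5156] = 2.0685; exercise value = 0.0000 ≤ continuation, so V_ud = 2.0685
Node dd (S = 14.79): continuation = 1/1.05·[0.6667·6.5156 + 0.3333·15.3881] = 9.0220; exercise value = 10.2125 > continuation, so V_dd = 10.2125 (exercise)
Node u (S = 43.75): continuation = 1/1.05·[0.6667·0.0000 + 0.3333·2.0685] = 0.6567; exercise value = 0.0000 ≤ continuation, so V_u = 0.6567
Node d (S = 22.75): continuation = 1/1.05·[0.6667·2.0685 + 0.3333·10.2125] = 4.5554; exercise value = 2.2500 ≤ continuation, so V_d = 4.5554
Node 0 (S = 35): continuation = 1/1.05·[0.6667·0.6567 + 0.3333·4.5554] = 1.8631; exercise value = 0.0000 ≤ continuation, so V_0 = 1.8631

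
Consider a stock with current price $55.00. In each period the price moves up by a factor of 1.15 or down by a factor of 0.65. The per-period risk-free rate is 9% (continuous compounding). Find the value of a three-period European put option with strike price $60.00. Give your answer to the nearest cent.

$3.46

Risk-neutral probability p = (e^0.09 − 0.65)/(1.15 − 0.65) = 0.4442/0.5000 = 0.8883
Terminal stock prices: S_uuu = 83.65, S_uud = 47.28, S_udd = 26.72, S_ddd = 15.1
Terminal payoffs (K − S): max(-23.65, 0) = 0, max(12.72, 0) = 12.72, max(33.28, 0) = 33.28, max(44.9, 0) = 44.9
Node uu (S = 72.74): V_uu = e^(−0.09)·[0.8883·0.0000 + 0.1117·12.7206] = 1.2980
Node ud (S = 41.11): V_ud = e^(−0.09)·[0.8883·12.7206 + 0.1117·33.2769] = 13.7234
Node dd (S = 23.24): V_dd = e^(−0.09)·[0.8883·33.2769 + 0.1117·44.8956] = 31.5984
Node u (S = 63.25): V_u = e^(−0.09)·[0.8883·1.2980 + 0.1117·13.7234] = 2.4542
Node d (S = 35.75): V_d = e^(−0.09)·[0.8883·13.7234 + 0.1117·31.5984] = 14.3662
Node 0 (S = 55): V_0 = e^(−0.09)·[0.8883·2.4542 + 0.1117·14.3662] = 3.4585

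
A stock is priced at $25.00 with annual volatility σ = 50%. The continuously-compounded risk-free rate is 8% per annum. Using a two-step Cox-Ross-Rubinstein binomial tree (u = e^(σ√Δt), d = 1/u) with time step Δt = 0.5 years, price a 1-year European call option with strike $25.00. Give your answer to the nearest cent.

CRR parameters: u = e^(σ√Δt) = e^(0.5·√0.5) = 1.4241, d = 1/u = 0.7022
Per-period rate: rΔt = 0.08·0.5 = 0.04, so R = e^0.04 = 1.0408
Risk-neutral probability p = (e^0.04 − 0.7022)/(1.4241 − 0.7022) = 0.3386/0.7219 = 0.4691
Terminal stock prices: S_uu = 50.7, S_ud = 25, S_dd = 12.33
Terminal payoffs (S − K): max(25.7, 0) = 25.7, max(0, 0) = 0, max(-12.67, 0) = 0
Node u (S = 35.6): V_u = e^(−0.04)·[0.4691·25.7029 + 0.5309·0.0000] = 11.5832
Node d (S = 17.55): V_d = e^(−0.04)·[0.4691·0.0000 + 0.5309·0.0000] = 0.0000
Node 0 (S = 25): V_0 = e^(−0.04)·[0.4691·11.5832 + 0.5309·0.0000] = 5.2201

$5.22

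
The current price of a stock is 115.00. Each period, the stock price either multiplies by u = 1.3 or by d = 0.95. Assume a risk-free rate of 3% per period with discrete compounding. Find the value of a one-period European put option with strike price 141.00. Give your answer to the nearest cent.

23.78

Risk-neutral probability p = (1 + 0.03 − 0.95)/(1.3 − 0.95) = 0.0800/0.3500 = 0.2286
Terminal stock prices: S_u = 149.5, S_d = 109.2
Terminal payoffs (K − S): max(-8.5, 0) = 0, max(31.75, 0) = 31.75
Node 0 (S = 115): V_0 = 1/1.03·[0.2286·0.0000 + 0.7714·31.7500] = 23.7795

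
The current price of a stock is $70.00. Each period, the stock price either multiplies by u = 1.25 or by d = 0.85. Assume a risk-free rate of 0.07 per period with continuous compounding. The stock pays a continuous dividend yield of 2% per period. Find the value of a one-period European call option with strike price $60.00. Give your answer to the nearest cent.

$12.90

Per-period risk-free factor R = e^0.07 = 1.0725; dividend-adjusted growth = e^(0.07−0.02) = 1.0513.
Risk-neutral probability p = (1.0513 − 0.85)/(1.25 − 0.85) = 0.2013/0.4000 = 0.5032
Terminal stock prices: S_u = 87.5, S_d = 59.5
Terminal payoffs (S − K): max(27.5, 0) = 27.5, max(-0.5, 0) = 0
Node 0 (S = 70): V_0 = e^(−0.07)·[0.5032·27.5000 + 0.4968·0.0000] = 12.9019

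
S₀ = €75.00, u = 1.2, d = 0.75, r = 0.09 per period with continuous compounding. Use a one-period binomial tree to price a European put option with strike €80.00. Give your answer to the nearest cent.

Risk-neutral probability p = (e^0.09 − 0.75)/(1.2 − 0.75) = 0.3442/0.4500 = 0.7648
Terminal stock prices: S_u = 90, S_d = 56.25
Terminal payoffs (K − S): max(-10, 0) = 0, max(23.75, 0) = 23.75
Node 0 (S = 75): V_0 = e^(−0.09)·[0.7648·0.0000 + 0.2352·23.7500] = 5.1045

€5.10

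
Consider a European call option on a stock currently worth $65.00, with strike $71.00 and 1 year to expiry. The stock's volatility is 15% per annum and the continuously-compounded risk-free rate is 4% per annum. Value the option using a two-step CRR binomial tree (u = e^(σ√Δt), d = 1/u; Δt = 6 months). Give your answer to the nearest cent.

$2.91

CRR parameters: u = e^(σ√Δt) = e^(0.15·√0.5) = 1.1119, d = 1/u = 0.8994
Per-period rate: rΔt = 0.04·0.5 = 0.02, so R = e^0.02 = 1.0202
Risk-neutral probability p = (e^0.02 − 0.8994)/(1.1119 − 0.8994) = 0.1208/0.2125 = 0.5686
Terminal stock prices: S_uu = 80.36, S_ud = 65, S_dd = 52.58
Terminal payoffs (S − K): max(9.36, 0) = 9.36, max(-6, 0) = 0, max(-18.42, 0) = 0
Node u (S = 72.27): V_u = e^(−0.02)·[0.5686·9.3602 + 0.4314·0.0000] = 5.2165
Node d (S = 58.46): V_d = e^(−0.02)·[0.5686·0.0000 + 0.4314·0.0000] = 0.0000
Node 0 (S = 65): V_0 = e^(−0.02)·[0.5686·5.2165 + 0.4314·0.0000] = 2.9071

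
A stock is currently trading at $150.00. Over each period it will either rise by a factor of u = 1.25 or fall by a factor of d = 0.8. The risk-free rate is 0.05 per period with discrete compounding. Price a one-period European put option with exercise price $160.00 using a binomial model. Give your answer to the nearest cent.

Risk-neutral probability p = (1 + 0.05 − 0.8)/(1.25 − 0.8) = 0.2500/0.4500 = 0.5556
Terminal stock prices: S_u = 187.5, S_d = 120
Terminal payoffs (K − S): max(-27.5, 0) = 0, max(40, 0) = 40
Node 0 (S = 150): V_0 = 1/1.05·[0.5556·0.0000 + 0.4444·40.0000] = 16.9312

$16.93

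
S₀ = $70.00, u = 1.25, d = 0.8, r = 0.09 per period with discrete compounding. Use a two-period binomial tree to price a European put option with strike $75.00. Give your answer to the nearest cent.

$5.14

Risk-neutral probability p = (1 + 0.09 − 0.8)/(1.25 − 0.8) = 0.2900/0.4500 = 0.6444
Terminal stock prices: S_uu = 109.4, S_ud = 70, S_dd = 44.8
Terminal payoffs (K − S): max(-34.38, 0) = 0, max(5, 0) = 5, max(30.2, 0) = 30.2
Node u (S = 87.5): V_u = 1/1.09·[0.6444·0.0000 + 0.3556·5.0000] = 1.6310
Node d (S = 56): V_d = 1/1.09·[0.6444·5.0000 + 0.3556·30.2000] = 12.8073
Node 0 (S = 70): V_0 = 1/1.09·[0.6444·1.6310 + 0.3556·12.8073] = 5.1420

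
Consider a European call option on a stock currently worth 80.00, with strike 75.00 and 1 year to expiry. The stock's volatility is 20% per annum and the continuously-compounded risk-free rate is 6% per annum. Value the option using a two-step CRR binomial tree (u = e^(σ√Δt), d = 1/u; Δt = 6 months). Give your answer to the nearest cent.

11.90

CRR parameters: u = e^(σ√Δt) = e^(0.2·√0.5) = 1.1519, d = 1/u = 0.8681
Per-period rate: rΔt = 0.06·0.5 = 0.03, so R = e^0.03 = 1.0305
Risk-neutral probability p = (e^0.03 − 0.8681)/(1.1519 − 0.8681) = 0.1623/0.2838 = 0.5720
Terminal stock prices: S_uu = 106.2, S_ud = 80, S_dd = 60.29
Terminal payoffs (S − K): max(31.15, 0) = 31.15, max(5, 0) = 5, max(-14.71, 0) = 0
Node u (S = 92.15): V_u = e^(−0.03)·[0.5720·31.1517 + 0.4280·5.0000] = 19.3694
Node d (S = 69.45): V_d = e^(−0.03)·[0.5720·5.0000 + 0.4280·0.0000] = 2.7756
Node 0 (S = 80): V_0 = e^(−0.03)·[0.5720·19.3694 + 0.4280·2.7756] = 11.9050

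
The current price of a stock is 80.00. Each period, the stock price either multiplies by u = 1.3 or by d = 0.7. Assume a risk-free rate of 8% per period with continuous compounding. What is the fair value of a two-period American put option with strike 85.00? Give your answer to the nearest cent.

12.07

Risk-neutral probability p = (e^0.08 − 0.7)/(1.3 − 0.7) = 0.3833/0.6000 = 0.6388
Terminal stock prices: S_uu = 135.2, S_ud = 72.8, S_dd = 39.2
Terminal payoffs (K − S): max(-50.2, 0) = 0, max(12.2, 0) = 12.2, max(45.8, 0) = 45.8
Node u (S = 104): continuation = e^(−0.08)·[0.6388·0.0000 + 0.3612·12.2000] = 4.0677; exercise value = 0.0000 ≤ continuation, so V_u = 4.0677
Node d (S = 56): continuation = e^(−0.08)·[0.6388·12.2000 + 0.3612·45.8000] = 22.4649; exercise value = 29.0000 > continuation, so V_d = 29.0000 (exercise)
Node 0 (S = 80): continuation = e^(−0.08)·[0.6388·4.0677 + 0.3612·29.0000] = 12.0679; exercise value = 5.0000 ≤ continuation, so V_0 = 12.0679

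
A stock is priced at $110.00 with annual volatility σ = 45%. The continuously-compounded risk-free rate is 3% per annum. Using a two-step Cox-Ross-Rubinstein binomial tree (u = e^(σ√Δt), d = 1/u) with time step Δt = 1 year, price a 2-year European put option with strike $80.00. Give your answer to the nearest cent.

$11.10

CRR parameters: u = e^(σ√Δt) = e^(0.45·√1) = 1.5683, d = 1/u = 0.6376
Per-period rate: rΔt = 0.03·1 = 0.03, so R = e^0.03 = 1.0305
Risk-neutral probability p = (e^0.03 − 0.6376)/(1.5683 − 0.6376) = 0.3928/0.9307 = 0.4221
Terminal stock prices: S_uu = 270.6, S_ud = 110, S_dd = 44.72
Terminal payoffs (K − S): max(-190.6, 0) = 0, max(-30, 0) = 0, max(35.28, 0) = 35.28
Node u (S = 172.5): V_u = e^(−0.03)·[0.4221·0.0000 + 0.5779·0.0000] = 0.0000
Node d (S = 70.14): V_d = e^(−0.03)·[0.4221·0.0000 + 0.5779·35.2773] = 19.7848
Node 0 (S = 110): V_0 = e^(−0.03)·[0.4221·0.0000 + 0.5779·19.7848] = 11.0960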